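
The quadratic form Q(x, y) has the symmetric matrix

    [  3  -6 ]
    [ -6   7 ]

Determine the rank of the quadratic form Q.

2

Symmetric row and column elimination reduces A to a congruent diagonal form with pivots 3, -5.
Counting signs: 1 positive, 1 negative.
The rank is the number of nonzero pivots: 2.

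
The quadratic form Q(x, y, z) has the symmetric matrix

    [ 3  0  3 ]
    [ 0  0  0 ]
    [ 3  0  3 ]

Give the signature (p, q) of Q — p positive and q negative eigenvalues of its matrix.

(1, 0)

Applying the same elementary operations to the rows and columns of A produces a congruent diagonal matrix with entries 3, 0, 0.
So there are 1 positive, 2 zero pivots.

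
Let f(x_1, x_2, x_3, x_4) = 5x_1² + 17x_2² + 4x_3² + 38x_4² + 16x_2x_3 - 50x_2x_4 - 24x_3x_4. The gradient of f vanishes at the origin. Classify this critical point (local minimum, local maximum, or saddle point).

local minimum

The Hessian at the origin is H = [[10, 0, 0, 0], [0, 34, 16, -50], [0, 16, 8, -24], [0, -50, -24, 76]].
Symmetric row and column elimination reduces H to a congruent diagonal form with pivots 10, 34, 8/17, 2.
That gives 4 positive pivots.
H is positive definite, so the origin is a strict local minimum.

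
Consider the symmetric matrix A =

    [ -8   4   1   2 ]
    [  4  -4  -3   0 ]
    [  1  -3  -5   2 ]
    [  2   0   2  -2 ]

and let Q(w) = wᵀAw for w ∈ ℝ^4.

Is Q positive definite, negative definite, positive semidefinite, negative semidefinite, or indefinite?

negative definite

Leading principal minors: Δ_1 = -8, Δ_2 = 16, Δ_3 = -28, Δ_4 = 12.
The signs alternate starting with Δ_1 < 0, so by Sylvester's criterion Q is negative definite.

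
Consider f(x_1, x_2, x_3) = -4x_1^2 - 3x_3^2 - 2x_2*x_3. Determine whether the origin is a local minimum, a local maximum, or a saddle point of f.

The Hessian at the origin is H = [[-8, 0, 0], [0, 0, -2], [0, -2, -6]].
H is indefinite, so the origin is a saddle point.

saddle point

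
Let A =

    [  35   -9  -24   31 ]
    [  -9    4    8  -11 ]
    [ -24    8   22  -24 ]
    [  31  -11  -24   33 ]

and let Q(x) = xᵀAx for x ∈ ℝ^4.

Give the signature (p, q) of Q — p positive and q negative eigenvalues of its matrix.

(4, 0)

Row-reducing A symmetrically gives the diagonal entries 35, 59/35, 210/59, 2/105.
That gives 4 positive pivots.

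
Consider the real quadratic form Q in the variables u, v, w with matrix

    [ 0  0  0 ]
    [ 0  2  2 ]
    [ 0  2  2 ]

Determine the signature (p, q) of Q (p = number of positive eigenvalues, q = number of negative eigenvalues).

Congruent diagonalization of A (simultaneous row and column reduction) yields pivots 0, 2, 0.
So there are 1 positive, 2 zero pivots.

(1, 0)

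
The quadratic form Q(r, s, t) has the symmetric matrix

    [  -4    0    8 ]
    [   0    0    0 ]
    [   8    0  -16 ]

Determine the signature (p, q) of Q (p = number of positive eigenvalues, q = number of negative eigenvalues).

Applying the same elementary operations to the rows and columns of A produces a congruent diagonal matrix with entries -4, 0, 0.
That gives 1 negative, 2 zero pivots.

(0, 1)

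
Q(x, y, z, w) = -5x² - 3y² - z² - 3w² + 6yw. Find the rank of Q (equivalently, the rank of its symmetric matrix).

3

The symmetric matrix is A = [[-5, 0, 0, 0], [0, -3, 0, 3], [0, 0, -1, 0], [0, 3, 0, -3]].
Congruent diagonalization of A (simultaneous row and column reduction) yields pivots -5, -3, -1, 0.
Counting signs: 3 negative, 1 zero.
The rank is the number of nonzero pivots: 3.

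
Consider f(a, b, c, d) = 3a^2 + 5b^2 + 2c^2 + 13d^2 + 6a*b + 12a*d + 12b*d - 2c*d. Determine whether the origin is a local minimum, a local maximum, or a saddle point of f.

The Hessian at the origin is H = [[6, 6, 0, 12], [6, 10, 0, 12], [0, 0, 4, -2], [12, 12, -2, 26]].
Row-reducing H symmetrically gives the diagonal entries 6, 4, 4, 1.
That gives 4 positive pivots.
H is positive definite, so the origin is a strict local minimum.

local minimum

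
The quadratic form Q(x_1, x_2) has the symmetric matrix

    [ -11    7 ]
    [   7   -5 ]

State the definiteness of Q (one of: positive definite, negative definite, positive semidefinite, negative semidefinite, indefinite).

negative definite

For the 2×2 matrix [[-11, 7], [7, -5]]: det = -11·-5 − (7)² = 6, trace = -16.
det > 0 so both eigenvalues share the sign of the trace; trace = -16 < 0 ⇒ both negative.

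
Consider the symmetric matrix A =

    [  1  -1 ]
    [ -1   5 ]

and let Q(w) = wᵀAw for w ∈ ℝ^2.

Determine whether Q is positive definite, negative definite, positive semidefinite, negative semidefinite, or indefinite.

Applying the same elementary operations to the rows and columns of A produces a congruent diagonal matrix with entries 1, 4.
That gives 2 positive pivots.
Hence Q is positive definite.

positive definite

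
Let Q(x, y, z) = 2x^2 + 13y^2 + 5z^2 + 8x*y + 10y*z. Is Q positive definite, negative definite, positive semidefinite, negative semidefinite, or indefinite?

positive semidefinite

The symmetric matrix is A = [[2, 4, 0], [4, 13, 5], [0, 5, 5]].
Congruent diagonalization of A (simultaneous row and column reduction) yields pivots 2, 5, 0.
That gives 2 positive, 1 zero pivots.
Hence Q is positive semidefinite.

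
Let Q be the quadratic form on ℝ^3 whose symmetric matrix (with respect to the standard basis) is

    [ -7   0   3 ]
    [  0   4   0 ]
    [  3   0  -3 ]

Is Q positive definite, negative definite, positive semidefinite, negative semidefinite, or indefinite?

indefinite

Row-reducing A symmetrically gives the diagonal entries -7, 4, -12/7.
Counting signs: 1 positive, 2 negative.
Hence Q is indefinite.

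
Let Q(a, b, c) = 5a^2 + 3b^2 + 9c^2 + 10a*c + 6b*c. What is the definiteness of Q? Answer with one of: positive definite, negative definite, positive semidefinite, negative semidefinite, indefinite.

positive definite

The symmetric matrix of Q is A = [[5, 0, 5], [0, 3, 3], [5, 3, 9]].
Leading principal minors: Δ_1 = 5, Δ_2 = 15, Δ_3 = 15.
All leading principal minors are positive, so by Sylvester's criterion Q is positive definite.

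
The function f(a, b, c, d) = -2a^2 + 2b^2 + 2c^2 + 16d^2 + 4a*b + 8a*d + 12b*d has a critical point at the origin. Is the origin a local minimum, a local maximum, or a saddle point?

saddle point

The Hessian at the origin is H = [[-4, 4, 0, 8], [4, 4, 0, 12], [0, 0, 4, 0], [8, 12, 0, 32]].
Row-reducing H symmetrically gives the diagonal entries -4, 8, 4, -2.
So there are 2 positive, 2 negative pivots.
H is indefinite, so the origin is a saddle point.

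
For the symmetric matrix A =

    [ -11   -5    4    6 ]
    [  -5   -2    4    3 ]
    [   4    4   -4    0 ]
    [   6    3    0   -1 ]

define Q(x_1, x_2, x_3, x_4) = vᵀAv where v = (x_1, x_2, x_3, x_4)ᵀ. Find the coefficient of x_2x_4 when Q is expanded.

6

The coefficient of x_2x_4 is A[2,4] + A[4,2] = 2·3 = 6.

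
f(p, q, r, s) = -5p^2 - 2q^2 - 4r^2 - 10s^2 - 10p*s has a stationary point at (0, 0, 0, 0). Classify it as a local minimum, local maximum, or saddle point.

local maximum

The Hessian at the origin is H = [[-10, 0, 0, -10], [0, -4, 0, 0], [0, 0, -8, 0], [-10, 0, 0, -20]].
Row-reducing H symmetrically gives the diagonal entries -10, -4, -8, -10.
Counting signs: 4 negative.
H is negative definite, so the origin is a strict local maximum.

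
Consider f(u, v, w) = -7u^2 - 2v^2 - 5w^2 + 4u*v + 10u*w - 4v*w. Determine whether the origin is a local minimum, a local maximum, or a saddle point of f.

local maximum

The Hessian at the origin is H = [[-14, 4, 10], [4, -4, -4], [10, -4, -10]].
Row-reducing H symmetrically gives the diagonal entries -14, -20/7, -12/5.
So there are 3 negative pivots.
H is negative definite, so the origin is a strict local maximum.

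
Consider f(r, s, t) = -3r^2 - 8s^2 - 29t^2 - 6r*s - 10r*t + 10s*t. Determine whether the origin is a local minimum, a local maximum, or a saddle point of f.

The Hessian at the origin is H = [[-6, -6, -10], [-6, -16, 10], [-10, 10, -58]].
An LDLᵀ factorisation of H has diagonal entries -6, -10, -4/3.
Counting signs: 3 negative.
H is negative definite, so the origin is a strict local maximum.

local maximum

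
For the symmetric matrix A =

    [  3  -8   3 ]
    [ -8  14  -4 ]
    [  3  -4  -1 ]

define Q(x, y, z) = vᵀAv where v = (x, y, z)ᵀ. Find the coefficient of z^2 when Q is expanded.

-1

The coefficient of z^2 is the diagonal entry A[3,3] = -1.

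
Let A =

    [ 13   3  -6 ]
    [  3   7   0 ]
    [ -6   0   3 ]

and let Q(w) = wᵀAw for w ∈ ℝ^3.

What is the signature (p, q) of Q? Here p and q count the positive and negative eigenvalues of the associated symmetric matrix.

(2, 1)

Congruent diagonalization of A (simultaneous row and column reduction) yields pivots 13, 82/13, -3/41.
So there are 2 positive, 1 negative pivots.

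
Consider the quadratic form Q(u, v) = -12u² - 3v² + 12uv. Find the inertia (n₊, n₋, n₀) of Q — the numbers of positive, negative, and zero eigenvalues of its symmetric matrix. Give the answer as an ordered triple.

Write A = [[-12, 6], [6, -3]].
Row-reducing A symmetrically gives the diagonal entries -12, 0.
That gives 1 negative, 1 zero pivots.

(0, 1, 1)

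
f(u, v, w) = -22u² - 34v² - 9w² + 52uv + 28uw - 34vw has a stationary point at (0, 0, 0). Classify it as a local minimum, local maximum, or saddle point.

local maximum

The Hessian at the origin is H = [[-44, 52, 28], [52, -68, -34], [28, -34, -18]].
Row-reducing H symmetrically gives the diagonal entries -44, -72/11, -1/18.
Counting signs: 3 negative.
H is negative definite, so the origin is a strict local maximum.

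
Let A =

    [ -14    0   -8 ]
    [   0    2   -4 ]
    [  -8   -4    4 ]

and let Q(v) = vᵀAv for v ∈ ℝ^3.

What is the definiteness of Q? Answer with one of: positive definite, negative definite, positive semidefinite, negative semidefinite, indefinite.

Congruent diagonalization of A (simultaneous row and column reduction) yields pivots -14, 2, 4/7.
So there are 2 positive, 1 negative pivots.
Hence Q is indefinite.

indefinite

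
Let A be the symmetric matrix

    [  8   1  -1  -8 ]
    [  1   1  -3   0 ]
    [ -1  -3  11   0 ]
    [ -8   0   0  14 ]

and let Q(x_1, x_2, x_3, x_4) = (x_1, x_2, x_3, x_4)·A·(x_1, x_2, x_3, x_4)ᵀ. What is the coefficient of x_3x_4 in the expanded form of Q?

The coefficient of x_3x_4 is A[3,4] + A[4,3] = 2·0 = 0.

0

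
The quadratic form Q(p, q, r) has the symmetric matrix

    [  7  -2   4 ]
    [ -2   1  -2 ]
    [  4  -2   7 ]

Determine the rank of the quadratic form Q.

3

An LDLᵀ factorisation of A has diagonal entries 7, 3/7, 3.
That gives 3 positive pivots.
The rank is the number of nonzero pivots: 3.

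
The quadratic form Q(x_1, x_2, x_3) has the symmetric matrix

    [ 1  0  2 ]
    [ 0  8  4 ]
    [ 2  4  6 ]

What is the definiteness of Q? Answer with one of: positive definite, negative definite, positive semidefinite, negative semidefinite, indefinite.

Congruent diagonalization of A (simultaneous row and column reduction) yields pivots 1, 8, 0.
That gives 2 positive, 1 zero pivots.
Hence Q is positive semidefinite.

positive semidefinite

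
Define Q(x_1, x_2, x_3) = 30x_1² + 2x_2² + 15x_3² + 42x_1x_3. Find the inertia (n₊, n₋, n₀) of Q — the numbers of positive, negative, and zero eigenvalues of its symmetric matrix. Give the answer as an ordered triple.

(3, 0, 0)

The associated matrix is A = [[30, 0, 21], [0, 2, 0], [21, 0, 15]].
Row-reducing A symmetrically gives the diagonal entries 30, 2, 3/10.
Counting signs: 3 positive.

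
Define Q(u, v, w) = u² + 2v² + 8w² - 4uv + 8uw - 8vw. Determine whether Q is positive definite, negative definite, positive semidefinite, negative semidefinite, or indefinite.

indefinite

The symmetric matrix is A = [[1, -2, 4], [-2, 2, -4], [4, -4, 8]].
Row-reducing A symmetrically gives the diagonal entries 1, -2, 0.
That gives 1 positive, 1 negative, 1 zero pivots.
Hence Q is indefinite.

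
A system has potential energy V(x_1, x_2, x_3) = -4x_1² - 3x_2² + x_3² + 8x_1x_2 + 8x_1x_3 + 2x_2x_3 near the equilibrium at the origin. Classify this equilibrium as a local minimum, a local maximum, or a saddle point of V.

The Hessian at the origin is H = [[-8, 8, 8], [8, -6, 2], [8, 2, 2]].
Symmetric row and column elimination reduces H to a congruent diagonal form with pivots -8, 2, -40.
So there are 1 positive, 2 negative pivots.
H is indefinite, so the origin is a saddle point.

saddle point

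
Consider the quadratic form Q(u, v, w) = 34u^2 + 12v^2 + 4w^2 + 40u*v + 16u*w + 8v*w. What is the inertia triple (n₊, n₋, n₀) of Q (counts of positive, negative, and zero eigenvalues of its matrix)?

The symmetric matrix is A = [[34, 20, 8], [20, 12, 4], [8, 4, 4]].
Symmetric row and column elimination reduces A to a congruent diagonal form with pivots 34, 4/17, 0.
That gives 2 positive, 1 zero pivots.

(2, 0, 1)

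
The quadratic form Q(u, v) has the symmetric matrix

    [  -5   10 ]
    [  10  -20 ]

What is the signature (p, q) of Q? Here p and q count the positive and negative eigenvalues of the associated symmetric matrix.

Row-reducing A symmetrically gives the diagonal entries -5, 0.
So there are 1 negative, 1 zero pivots.

(0, 1)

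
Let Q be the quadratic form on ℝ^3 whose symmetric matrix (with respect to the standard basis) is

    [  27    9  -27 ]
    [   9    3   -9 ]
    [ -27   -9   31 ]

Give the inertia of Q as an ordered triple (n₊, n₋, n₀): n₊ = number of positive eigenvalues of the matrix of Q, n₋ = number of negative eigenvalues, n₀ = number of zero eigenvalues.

Symmetric row and column elimination reduces A to a congruent diagonal form with pivots 27, 0, 4.
That gives 2 positive, 1 zero pivots.

(2, 0, 1)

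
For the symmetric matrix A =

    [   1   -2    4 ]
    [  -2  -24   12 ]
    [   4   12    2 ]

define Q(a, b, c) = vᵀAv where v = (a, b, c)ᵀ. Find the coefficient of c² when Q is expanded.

2

The coefficient of c² is the diagonal entry A[3,3] = 2.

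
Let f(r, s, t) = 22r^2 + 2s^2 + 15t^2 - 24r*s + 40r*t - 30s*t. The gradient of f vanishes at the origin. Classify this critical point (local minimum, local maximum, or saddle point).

saddle point

The Hessian at the origin is H = [[44, -24, 40], [-24, 4, -30], [40, -30, 30]].
Symmetric row and column elimination reduces H to a congruent diagonal form with pivots 44, -100/11, 1.
So there are 2 positive, 1 negative pivots.
H is indefinite, so the origin is a saddle point.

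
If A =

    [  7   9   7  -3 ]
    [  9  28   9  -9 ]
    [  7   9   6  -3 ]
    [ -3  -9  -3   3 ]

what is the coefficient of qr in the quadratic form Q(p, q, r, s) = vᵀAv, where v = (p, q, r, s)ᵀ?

The coefficient of qr is A[2,3] + A[3,2] = 2·9 = 18.

18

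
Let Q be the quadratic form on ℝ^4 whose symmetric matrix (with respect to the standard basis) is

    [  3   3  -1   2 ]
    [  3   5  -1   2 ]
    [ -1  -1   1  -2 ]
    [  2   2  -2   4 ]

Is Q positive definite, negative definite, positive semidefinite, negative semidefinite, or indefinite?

Congruent diagonalization of A (simultaneous row and column reduction) yields pivots 3, 2, 2/3, 0.
Counting signs: 3 positive, 1 zero.
Hence Q is positive semidefinite.

positive semidefinite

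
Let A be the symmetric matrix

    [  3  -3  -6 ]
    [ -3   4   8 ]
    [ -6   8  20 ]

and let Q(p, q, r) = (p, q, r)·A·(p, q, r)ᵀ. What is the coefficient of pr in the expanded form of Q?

-12

The coefficient of pr is A[1,3] + A[3,1] = 2·(-6) = -12.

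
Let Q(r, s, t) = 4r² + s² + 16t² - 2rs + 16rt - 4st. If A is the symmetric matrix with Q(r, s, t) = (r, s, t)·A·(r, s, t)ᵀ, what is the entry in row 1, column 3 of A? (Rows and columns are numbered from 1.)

8

The coefficient of r·t in Q is 16. For a symmetric A this equals A[1,3] + A[3,1] = 2·A[1,3].
So A[1,3] = 16/2 = 8.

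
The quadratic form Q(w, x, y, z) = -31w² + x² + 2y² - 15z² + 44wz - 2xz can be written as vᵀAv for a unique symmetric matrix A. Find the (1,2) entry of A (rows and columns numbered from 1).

The coefficient of w·x in Q is 0. For a symmetric A this equals A[1,2] + A[2,1] = 2·A[1,2].
So A[1,2] = 0/2 = 0.

0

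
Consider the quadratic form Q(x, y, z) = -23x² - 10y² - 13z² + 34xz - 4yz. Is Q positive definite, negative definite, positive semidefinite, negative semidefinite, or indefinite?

The symmetric matrix is A = [[-23, 0, 17], [0, -10, -2], [17, -2, -13]].
Symmetric row and column elimination reduces A to a congruent diagonal form with pivots -23, -10, -4/115.
Counting signs: 3 negative.
Hence Q is negative definite.

negative definite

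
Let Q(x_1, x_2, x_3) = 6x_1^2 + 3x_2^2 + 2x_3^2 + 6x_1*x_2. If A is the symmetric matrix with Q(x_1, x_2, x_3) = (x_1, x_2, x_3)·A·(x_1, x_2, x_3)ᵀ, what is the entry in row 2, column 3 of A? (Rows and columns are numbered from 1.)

0

The coefficient of x_2·x_3 in Q is 0. For a symmetric A this equals A[2,3] + A[3,2] = 2·A[2,3].
So A[2,3] = 0/2 = 0.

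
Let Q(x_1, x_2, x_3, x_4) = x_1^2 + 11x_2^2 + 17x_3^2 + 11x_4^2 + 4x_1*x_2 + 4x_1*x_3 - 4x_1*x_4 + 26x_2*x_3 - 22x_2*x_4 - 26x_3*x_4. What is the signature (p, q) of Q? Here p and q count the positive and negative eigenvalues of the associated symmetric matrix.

(3, 0)

The associated matrix is A = [[1, 2, 2, -2], [2, 11, 13, -11], [2, 13, 17, -13], [-2, -11, -13, 11]].
Symmetric row and column elimination reduces A to a congruent diagonal form with pivots 1, 7, 10/7, 0.
Counting signs: 3 positive, 1 zero.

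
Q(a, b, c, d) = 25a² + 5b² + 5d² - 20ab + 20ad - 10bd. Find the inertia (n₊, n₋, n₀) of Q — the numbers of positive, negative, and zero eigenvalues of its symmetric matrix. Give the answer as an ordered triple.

The symmetric matrix is A = [[25, -10, 0, 10], [-10, 5, 0, -5], [0, 0, 0, 0], [10, -5, 0, 5]].
Applying the same elementary operations to the rows and columns of A produces a congruent diagonal matrix with entries 25, 1, 0, 0.
That gives 2 positive, 2 zero pivots.

(2, 0, 2)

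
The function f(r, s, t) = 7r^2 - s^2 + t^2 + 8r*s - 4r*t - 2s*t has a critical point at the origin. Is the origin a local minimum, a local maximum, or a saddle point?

saddle point

The Hessian at the origin is H = [[14, 8, -4], [8, -2, -2], [-4, -2, 2]].
Congruent diagonalization of H (simultaneous row and column reduction) yields pivots 14, -46/7, 20/23.
Counting signs: 2 positive, 1 negative.
H is indefinite, so the origin is a saddle point.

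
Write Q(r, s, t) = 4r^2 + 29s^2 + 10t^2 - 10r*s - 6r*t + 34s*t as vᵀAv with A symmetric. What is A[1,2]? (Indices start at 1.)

The coefficient of r·s in Q is -10. For a symmetric A this equals A[1,2] + A[2,1] = 2·A[1,2].
So A[1,2] = -10/2 = -5.

-5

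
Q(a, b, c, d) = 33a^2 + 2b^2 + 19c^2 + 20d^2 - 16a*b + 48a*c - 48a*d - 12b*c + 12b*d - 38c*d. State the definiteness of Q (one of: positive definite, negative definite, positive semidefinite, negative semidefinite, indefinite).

The associated matrix is A = [[33, -8, 24, -24], [-8, 2, -6, 6], [24, -6, 19, -19], [-24, 6, -19, 20]].
Row-reducing A symmetrically gives the diagonal entries 33, 2/33, 1, 1.
So there are 4 positive pivots.
Hence Q is positive definite.

positive definite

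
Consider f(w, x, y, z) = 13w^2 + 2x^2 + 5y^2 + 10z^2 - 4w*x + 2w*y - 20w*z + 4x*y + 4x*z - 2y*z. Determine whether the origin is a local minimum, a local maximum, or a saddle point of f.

local minimum

The Hessian at the origin is H = [[26, -4, 2, -20], [-4, 4, 4, 4], [2, 4, 10, -2], [-20, 4, -2, 20]].
Row-reducing H symmetrically gives the diagonal entries 26, 44/13, 48/11, 15/4.
That gives 4 positive pivots.
H is positive definite, so the origin is a strict local minimum.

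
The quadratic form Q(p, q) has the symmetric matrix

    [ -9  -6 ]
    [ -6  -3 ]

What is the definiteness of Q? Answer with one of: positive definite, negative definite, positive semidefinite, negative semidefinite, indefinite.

For the 2×2 matrix [[-9, -6], [-6, -3]]: det = -9·-3 − (-6)² = -9, trace = -12.
det < 0 so the eigenvalues have opposite signs; the form is indefinite.

indefinite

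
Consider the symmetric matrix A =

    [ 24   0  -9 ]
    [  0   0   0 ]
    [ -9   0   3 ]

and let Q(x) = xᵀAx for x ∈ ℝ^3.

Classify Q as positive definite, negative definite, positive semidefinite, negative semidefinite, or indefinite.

indefinite

Symmetric row and column elimination reduces A to a congruent diagonal form with pivots 24, 0, -3/8.
Counting signs: 1 positive, 1 negative, 1 zero.
Hence Q is indefinite.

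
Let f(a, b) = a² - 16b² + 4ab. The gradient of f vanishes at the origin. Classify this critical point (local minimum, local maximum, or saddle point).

saddle point

The Hessian at the origin is H = [[2, 4], [4, -32]].
det H = 2·-32 − (4)² = -80 < 0, so H is indefinite.
Therefore the origin is a saddle point.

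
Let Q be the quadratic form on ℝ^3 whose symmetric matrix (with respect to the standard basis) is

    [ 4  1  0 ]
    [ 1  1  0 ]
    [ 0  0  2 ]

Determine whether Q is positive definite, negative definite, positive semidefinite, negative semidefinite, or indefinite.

positive definite

Leading principal minors: Δ_1 = 4, Δ_2 = 3, Δ_3 = 6.
All leading principal minors are positive, so by Sylvester's criterion Q is positive definite.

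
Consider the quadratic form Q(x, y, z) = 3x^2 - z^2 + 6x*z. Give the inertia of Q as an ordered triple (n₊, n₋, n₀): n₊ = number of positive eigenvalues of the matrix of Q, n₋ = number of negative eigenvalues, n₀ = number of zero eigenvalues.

The associated matrix is A = [[3, 0, 3], [0, 0, 0], [3, 0, -1]].
Applying the same elementary operations to the rows and columns of A produces a congruent diagonal matrix with entries 3, 0, -4.
That gives 1 positive, 1 negative, 1 zero pivots.

(1, 1, 1)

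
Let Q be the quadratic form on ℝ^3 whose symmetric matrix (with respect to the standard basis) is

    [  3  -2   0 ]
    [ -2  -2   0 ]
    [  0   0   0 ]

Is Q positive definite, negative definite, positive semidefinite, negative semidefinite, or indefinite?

indefinite

Applying the same elementary operations to the rows and columns of A produces a congruent diagonal matrix with entries 3, -10/3, 0.
So there are 1 positive, 1 negative, 1 zero pivots.
Hence Q is indefinite.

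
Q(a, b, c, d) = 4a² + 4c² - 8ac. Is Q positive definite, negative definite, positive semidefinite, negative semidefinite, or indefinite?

positive semidefinite

The symmetric matrix is A = [[4, 0, -4, 0], [0, 0, 0, 0], [-4, 0, 4, 0], [0, 0, 0, 0]].
Symmetric row and column elimination reduces A to a congruent diagonal form with pivots 4, 0, 0, 0.
Counting signs: 1 positive, 3 zero.
Hence Q is positive semidefinite.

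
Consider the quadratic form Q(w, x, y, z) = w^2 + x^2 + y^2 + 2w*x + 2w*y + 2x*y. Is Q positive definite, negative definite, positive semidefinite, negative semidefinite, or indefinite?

The associated matrix is A = [[1, 1, 1, 0], [1, 1, 1, 0], [1, 1, 1, 0], [0, 0, 0, 0]].
Row-reducing A symmetrically gives the diagonal entries 1, 0, 0, 0.
Counting signs: 1 positive, 3 zero.
Hence Q is positive semidefinite.

positive semidefinite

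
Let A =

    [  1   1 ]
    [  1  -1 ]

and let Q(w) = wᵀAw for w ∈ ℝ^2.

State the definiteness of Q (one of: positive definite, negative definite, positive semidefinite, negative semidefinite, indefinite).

Row-reducing A symmetrically gives the diagonal entries 1, -2.
So there are 1 positive, 1 negative pivots.
Hence Q is indefinite.

indefinite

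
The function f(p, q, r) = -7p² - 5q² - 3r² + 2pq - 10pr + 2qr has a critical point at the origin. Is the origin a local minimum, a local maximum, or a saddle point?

saddle point

The Hessian at the origin is H = [[-14, 2, -10], [2, -10, 2], [-10, 2, -6]].
Row-reducing H symmetrically gives the diagonal entries -14, -68/7, 20/17.
Counting signs: 1 positive, 2 negative.
H is indefinite, so the origin is a saddle point.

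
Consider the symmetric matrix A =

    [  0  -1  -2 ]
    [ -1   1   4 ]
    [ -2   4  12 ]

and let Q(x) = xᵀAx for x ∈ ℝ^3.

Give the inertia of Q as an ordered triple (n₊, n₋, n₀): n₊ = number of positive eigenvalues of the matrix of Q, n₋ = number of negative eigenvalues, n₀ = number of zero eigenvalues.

(1, 1, 1)

By Sylvester's law of inertia any congruent diagonalization of A has 1 positive, 1 negative and 1 zero entries.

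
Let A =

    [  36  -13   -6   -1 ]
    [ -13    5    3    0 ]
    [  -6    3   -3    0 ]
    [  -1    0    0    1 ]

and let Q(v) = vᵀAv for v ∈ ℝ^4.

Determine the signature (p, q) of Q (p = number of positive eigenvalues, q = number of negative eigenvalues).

Congruent diagonalization of A (simultaneous row and column reduction) yields pivots 36, 11/36, -69/11, 15/23.
That gives 3 positive, 1 negative pivots.

(3, 1)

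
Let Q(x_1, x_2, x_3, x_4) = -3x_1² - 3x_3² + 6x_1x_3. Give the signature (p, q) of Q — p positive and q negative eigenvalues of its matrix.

(0, 1)

The symmetric matrix is A = [[-3, 0, 3, 0], [0, 0, 0, 0], [3, 0, -3, 0], [0, 0, 0, 0]].
Applying the same elementary operations to the rows and columns of A produces a congruent diagonal matrix with entries -3, 0, 0, 0.
So there are 1 negative, 3 zero pivots.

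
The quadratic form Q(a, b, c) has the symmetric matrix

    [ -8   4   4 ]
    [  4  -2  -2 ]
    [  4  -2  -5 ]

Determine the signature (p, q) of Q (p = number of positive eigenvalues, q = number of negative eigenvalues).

Applying the same elementary operations to the rows and columns of A produces a congruent diagonal matrix with entries -8, 0, -3.
That gives 2 negative, 1 zero pivots.

(0, 2)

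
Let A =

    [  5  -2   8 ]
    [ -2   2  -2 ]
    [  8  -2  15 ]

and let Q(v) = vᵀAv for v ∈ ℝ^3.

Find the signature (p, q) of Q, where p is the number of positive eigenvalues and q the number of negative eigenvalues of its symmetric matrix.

Row-reducing A symmetrically gives the diagonal entries 5, 6/5, 1.
That gives 3 positive pivots.

(3, 0)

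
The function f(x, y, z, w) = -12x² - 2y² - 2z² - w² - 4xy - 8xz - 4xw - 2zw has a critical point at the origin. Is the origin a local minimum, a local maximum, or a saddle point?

local maximum

The Hessian at the origin is H = [[-24, -4, -8, -4], [-4, -4, 0, 0], [-8, 0, -4, -2], [-4, 0, -2, -2]].
Symmetric row and column elimination reduces H to a congruent diagonal form with pivots -24, -10/3, -4/5, -1.
Counting signs: 4 negative.
H is negative definite, so the origin is a strict local maximum.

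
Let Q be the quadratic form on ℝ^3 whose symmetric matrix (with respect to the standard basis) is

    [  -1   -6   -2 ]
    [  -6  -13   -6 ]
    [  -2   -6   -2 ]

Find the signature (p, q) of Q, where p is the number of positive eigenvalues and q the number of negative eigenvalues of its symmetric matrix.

(2, 1)

Row-reducing A symmetrically gives the diagonal entries -1, 23, 10/23.
Counting signs: 2 positive, 1 negative.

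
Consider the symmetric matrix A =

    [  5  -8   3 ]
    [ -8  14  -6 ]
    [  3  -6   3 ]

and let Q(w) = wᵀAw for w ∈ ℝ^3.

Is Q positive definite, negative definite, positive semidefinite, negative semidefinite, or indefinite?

positive semidefinite

Congruent diagonalization of A (simultaneous row and column reduction) yields pivots 5, 6/5, 0.
So there are 2 positive, 1 zero pivots.
Hence Q is positive semidefinite.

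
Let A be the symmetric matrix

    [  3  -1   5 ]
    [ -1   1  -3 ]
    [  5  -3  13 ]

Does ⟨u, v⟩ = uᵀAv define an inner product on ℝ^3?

An LDLᵀ factorisation of A has diagonal entries 3, 2/3, 2.
That gives 3 positive pivots.
Hence Q is positive definite.
⟨·,·⟩ is an inner product exactly when A is positive definite.

yes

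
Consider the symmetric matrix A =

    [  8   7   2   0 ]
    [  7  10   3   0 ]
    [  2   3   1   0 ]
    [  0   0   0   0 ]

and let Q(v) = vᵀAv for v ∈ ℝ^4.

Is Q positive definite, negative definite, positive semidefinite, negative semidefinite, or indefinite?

positive semidefinite

Symmetric row and column elimination reduces A to a congruent diagonal form with pivots 8, 31/8, 3/31, 0.
That gives 3 positive, 1 zero pivots.
Hence Q is positive semidefinite.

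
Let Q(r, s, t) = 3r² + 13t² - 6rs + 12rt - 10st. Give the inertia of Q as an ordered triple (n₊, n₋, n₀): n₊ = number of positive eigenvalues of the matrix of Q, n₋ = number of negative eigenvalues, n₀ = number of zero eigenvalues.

(2, 1, 0)

The associated matrix is A = [[3, -3, 6], [-3, 0, -5], [6, -5, 13]].
Symmetric row and column elimination reduces A to a congruent diagonal form with pivots 3, -3, 4/3.
So there are 2 positive, 1 negative pivots.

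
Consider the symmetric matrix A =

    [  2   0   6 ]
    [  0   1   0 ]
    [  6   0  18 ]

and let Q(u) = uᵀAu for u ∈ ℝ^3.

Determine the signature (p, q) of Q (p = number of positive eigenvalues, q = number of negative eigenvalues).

(2, 0)

Applying the same elementary operations to the rows and columns of A produces a congruent diagonal matrix with entries 2, 1, 0.
That gives 2 positive, 1 zero pivots.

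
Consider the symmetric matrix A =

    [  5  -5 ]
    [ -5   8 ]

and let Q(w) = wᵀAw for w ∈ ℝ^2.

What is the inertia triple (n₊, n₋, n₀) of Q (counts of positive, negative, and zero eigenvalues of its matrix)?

(2, 0, 0)

Congruent diagonalization of A (simultaneous row and column reduction) yields pivots 5, 3.
So there are 2 positive pivots.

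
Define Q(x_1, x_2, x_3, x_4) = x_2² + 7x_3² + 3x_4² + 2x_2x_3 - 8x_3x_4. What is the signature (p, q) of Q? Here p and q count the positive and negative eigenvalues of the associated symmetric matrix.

Write A = [[0, 0, 0, 0], [0, 1, 1, 0], [0, 1, 7, -4], [0, 0, -4, 3]].
Applying the same elementary operations to the rows and columns of A produces a congruent diagonal matrix with entries 0, 1, 6, 1/3.
Counting signs: 3 positive, 1 zero.

(3, 0)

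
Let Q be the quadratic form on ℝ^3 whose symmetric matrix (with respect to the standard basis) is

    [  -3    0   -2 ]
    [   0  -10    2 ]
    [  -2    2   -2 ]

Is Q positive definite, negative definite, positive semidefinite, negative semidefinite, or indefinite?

Leading principal minors: Δ_1 = -3, Δ_2 = 30, Δ_3 = -8.
The signs alternate starting with Δ_1 < 0, so by Sylvester's criterion Q is negative definite.

negative definite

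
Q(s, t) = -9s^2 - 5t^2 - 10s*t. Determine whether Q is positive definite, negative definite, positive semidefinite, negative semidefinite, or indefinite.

negative definite

The associated matrix is A = [[-9, -5], [-5, -5]].
An LDLᵀ factorisation of A has diagonal entries -9, -20/9.
Counting signs: 2 negative.
Hence Q is negative definite.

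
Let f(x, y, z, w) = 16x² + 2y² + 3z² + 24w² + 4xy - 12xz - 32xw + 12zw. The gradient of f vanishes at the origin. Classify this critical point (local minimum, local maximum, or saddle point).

local minimum

The Hessian at the origin is H = [[32, 4, -12, -32], [4, 4, 0, 0], [-12, 0, 6, 12], [-32, 0, 12, 48]].
Symmetric row and column elimination reduces H to a congruent diagonal form with pivots 32, 7/2, 6/7, 8.
Counting signs: 4 positive.
H is positive definite, so the origin is a strict local minimum.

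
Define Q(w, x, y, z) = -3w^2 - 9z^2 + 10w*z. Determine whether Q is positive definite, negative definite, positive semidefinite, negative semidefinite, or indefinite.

The symmetric matrix is A = [[-3, 0, 0, 5], [0, 0, 0, 0], [0, 0, 0, 0], [5, 0, 0, -9]].
Row-reducing A symmetrically gives the diagonal entries -3, 0, 0, -2/3.
So there are 2 negative, 2 zero pivots.
Hence Q is negative semidefinite.

negative semidefinite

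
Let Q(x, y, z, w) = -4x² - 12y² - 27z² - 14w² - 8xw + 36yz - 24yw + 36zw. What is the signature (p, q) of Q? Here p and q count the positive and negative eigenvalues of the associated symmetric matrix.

The symmetric matrix is A = [[-4, 0, 0, -4], [0, -12, 18, -12], [0, 18, -27, 18], [-4, -12, 18, -14]].
Row-reducing A symmetrically gives the diagonal entries -4, -12, 0, 2.
So there are 1 positive, 2 negative, 1 zero pivots.

(1, 2)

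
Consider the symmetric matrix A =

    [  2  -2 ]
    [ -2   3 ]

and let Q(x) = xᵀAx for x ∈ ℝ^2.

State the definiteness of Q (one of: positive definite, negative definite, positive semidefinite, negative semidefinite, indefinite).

An LDLᵀ factorisation of A has diagonal entries 2, 1.
So there are 2 positive pivots.
Hence Q is positive definite.

positive definite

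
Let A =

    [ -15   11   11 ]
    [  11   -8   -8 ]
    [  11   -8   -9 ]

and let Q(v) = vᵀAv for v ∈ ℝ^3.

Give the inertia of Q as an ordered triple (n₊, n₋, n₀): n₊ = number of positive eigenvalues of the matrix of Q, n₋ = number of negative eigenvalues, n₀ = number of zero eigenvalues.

Symmetric row and column elimination reduces A to a congruent diagonal form with pivots -15, 1/15, -1.
That gives 1 positive, 2 negative pivots.

(1, 2, 0)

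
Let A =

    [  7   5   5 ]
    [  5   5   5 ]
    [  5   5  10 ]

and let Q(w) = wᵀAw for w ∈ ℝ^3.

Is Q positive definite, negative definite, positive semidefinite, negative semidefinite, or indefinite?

Leading principal minors: Δ_1 = 7, Δ_2 = 10, Δ_3 = 50.
All leading principal minors are positive, so by Sylvester's criterion Q is positive definite.

positive definite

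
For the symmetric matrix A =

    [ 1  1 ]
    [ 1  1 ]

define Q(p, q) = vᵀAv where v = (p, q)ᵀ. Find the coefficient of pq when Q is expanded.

The coefficient of pq is A[1,2] + A[2,1] = 2·1 = 2.

2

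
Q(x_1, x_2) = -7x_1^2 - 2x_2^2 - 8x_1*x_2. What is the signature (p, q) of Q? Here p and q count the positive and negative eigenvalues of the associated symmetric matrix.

Write A = [[-7, -4], [-4, -2]].
Symmetric row and column elimination reduces A to a congruent diagonal form with pivots -7, 2/7.
That gives 1 positive, 1 negative pivots.

(1, 1)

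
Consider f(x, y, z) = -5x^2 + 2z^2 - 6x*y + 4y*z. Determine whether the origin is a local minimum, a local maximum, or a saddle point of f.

The Hessian at the origin is H = [[-10, -6, 0], [-6, 0, 4], [0, 4, 4]].
Row-reducing H symmetrically gives the diagonal entries -10, 18/5, -4/9.
Counting signs: 1 positive, 2 negative.
H is indefinite, so the origin is a saddle point.

saddle point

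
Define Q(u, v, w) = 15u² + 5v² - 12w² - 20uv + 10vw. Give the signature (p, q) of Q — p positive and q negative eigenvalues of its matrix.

(2, 1)

The associated matrix is A = [[15, -10, 0], [-10, 5, 5], [0, 5, -12]].
An LDLᵀ factorisation of A has diagonal entries 15, -5/3, 3.
So there are 2 positive, 1 negative pivots.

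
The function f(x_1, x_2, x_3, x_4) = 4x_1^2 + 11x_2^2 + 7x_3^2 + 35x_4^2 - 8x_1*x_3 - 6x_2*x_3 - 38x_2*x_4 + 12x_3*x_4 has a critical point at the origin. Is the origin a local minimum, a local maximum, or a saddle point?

The Hessian at the origin is H = [[8, 0, -8, 0], [0, 22, -6, -38], [-8, -6, 14, 12], [0, -38, 12, 70]].
Symmetric row and column elimination reduces H to a congruent diagonal form with pivots 8, 22, 48/11, 15/4.
So there are 4 positive pivots.
H is positive definite, so the origin is a strict local minimum.

local minimum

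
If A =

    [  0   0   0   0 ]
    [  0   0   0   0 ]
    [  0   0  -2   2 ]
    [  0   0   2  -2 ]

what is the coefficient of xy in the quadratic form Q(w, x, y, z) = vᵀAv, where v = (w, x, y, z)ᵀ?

The coefficient of xy is A[2,3] + A[3,2] = 2·0 = 0.

0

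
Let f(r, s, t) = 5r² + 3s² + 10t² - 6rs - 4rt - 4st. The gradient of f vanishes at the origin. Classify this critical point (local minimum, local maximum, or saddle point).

local minimum

The Hessian at the origin is H = [[10, -6, -4], [-6, 6, -4], [-4, -4, 20]].
An LDLᵀ factorisation of H has diagonal entries 10, 12/5, 4/3.
Counting signs: 3 positive.
H is positive definite, so the origin is a strict local minimum.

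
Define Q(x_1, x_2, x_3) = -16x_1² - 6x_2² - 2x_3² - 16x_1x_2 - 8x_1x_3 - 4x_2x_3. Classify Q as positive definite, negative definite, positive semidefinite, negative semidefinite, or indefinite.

The symmetric matrix of Q is A = [[-16, -8, -4], [-8, -6, -2], [-4, -2, -2]].
Leading principal minors: Δ_1 = -16, Δ_2 = 32, Δ_3 = -32.
The signs alternate starting with Δ_1 < 0, so by Sylvester's criterion Q is negative definite.

negative definite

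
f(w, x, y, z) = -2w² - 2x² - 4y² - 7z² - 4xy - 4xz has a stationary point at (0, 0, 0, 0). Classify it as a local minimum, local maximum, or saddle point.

The Hessian at the origin is H = [[-4, 0, 0, 0], [0, -4, -4, -4], [0, -4, -8, 0], [0, -4, 0, -14]].
Congruent diagonalization of H (simultaneous row and column reduction) yields pivots -4, -4, -4, -6.
Counting signs: 4 negative.
H is negative definite, so the origin is a strict local maximum.

local maximum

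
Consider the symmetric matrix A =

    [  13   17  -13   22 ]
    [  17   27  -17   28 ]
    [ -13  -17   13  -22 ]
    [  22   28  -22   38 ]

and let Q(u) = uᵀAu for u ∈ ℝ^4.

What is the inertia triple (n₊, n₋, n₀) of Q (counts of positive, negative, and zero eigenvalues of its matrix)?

Congruent diagonalization of A (simultaneous row and column reduction) yields pivots 13, 62/13, 0, 20/31.
Counting signs: 3 positive, 1 zero.

(3, 0, 1)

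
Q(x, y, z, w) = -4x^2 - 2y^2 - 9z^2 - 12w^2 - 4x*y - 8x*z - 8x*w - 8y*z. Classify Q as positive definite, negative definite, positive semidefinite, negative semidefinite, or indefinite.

negative definite

The symmetric matrix of Q is A = [[-4, -2, -4, -4], [-2, -2, -4, 0], [-4, -4, -9, 0], [-4, 0, 0, -12]].
Leading principal minors: Δ_1 = -4, Δ_2 = 4, Δ_3 = -4, Δ_4 = 16.
The signs alternate starting with Δ_1 < 0, so by Sylvester's criterion Q is negative definite.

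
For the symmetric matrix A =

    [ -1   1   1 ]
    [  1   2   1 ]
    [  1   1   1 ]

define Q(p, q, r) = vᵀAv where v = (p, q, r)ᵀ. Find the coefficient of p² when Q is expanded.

The coefficient of p² is the diagonal entry A[1,1] = -1.

-1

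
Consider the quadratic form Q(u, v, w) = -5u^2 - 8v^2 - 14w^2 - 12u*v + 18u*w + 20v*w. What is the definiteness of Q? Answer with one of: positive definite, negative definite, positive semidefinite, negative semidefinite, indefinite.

The symmetric matrix is A = [[-5, -6, 9], [-6, -8, 10], [9, 10, -14]].
An LDLᵀ factorisation of A has diagonal entries -5, -4/5, 3.
So there are 1 positive, 2 negative pivots.
Hence Q is indefinite.

indefinite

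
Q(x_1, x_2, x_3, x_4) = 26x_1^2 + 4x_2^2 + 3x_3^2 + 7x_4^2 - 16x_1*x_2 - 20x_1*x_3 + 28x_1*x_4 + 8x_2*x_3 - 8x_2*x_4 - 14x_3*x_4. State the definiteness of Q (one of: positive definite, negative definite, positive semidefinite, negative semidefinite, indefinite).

indefinite

The symmetric matrix is A = [[26, -8, -10, 14], [-8, 4, 4, -4], [-10, 4, 3, -7], [14, -4, -7, 7]].
Congruent diagonalization of A (simultaneous row and column reduction) yields pivots 26, 20/13, -7/5, 12/7.
So there are 3 positive, 1 negative pivots.
Hence Q is indefinite.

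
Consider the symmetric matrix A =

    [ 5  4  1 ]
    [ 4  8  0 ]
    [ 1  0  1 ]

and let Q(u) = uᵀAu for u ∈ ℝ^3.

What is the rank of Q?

3

Applying the same elementary operations to the rows and columns of A produces a congruent diagonal matrix with entries 5, 24/5, 2/3.
Counting signs: 3 positive.
The rank is the number of nonzero pivots: 3.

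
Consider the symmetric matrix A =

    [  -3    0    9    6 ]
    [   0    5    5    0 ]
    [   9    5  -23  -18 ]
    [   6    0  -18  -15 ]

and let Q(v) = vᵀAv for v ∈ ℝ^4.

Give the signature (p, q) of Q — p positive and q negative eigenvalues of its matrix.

(1, 3)

Row-reducing A symmetrically gives the diagonal entries -3, 5, -1, -3.
So there are 1 positive, 3 negative pivots.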